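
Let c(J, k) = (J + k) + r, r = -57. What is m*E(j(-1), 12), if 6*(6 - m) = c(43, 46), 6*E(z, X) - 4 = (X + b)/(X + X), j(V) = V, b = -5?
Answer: 103/216 ≈ 0.47685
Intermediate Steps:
E(z, X) = 2/3 + (-5 + X)/(12*X) (E(z, X) = 2/3 + ((X - 5)/(X + X))/6 = 2/3 + ((-5 + X)/((2*X)))/6 = 2/3 + ((-5 + X)*(1/(2*X)))/6 = 2/3 + ((-5 + X)/(2*X))/6 = 2/3 + (-5 + X)/(12*X))
c(J, k) = -57 + J + k (c(J, k) = (J + k) - 57 = -57 + J + k)
m = 2/3 (m = 6 - (-57 + 43 + 46)/6 = 6 - 1/6*32 = 6 - 16/3 = 2/3 ≈ 0.66667)
m*E(j(-1), 12) = 2*((1/12)*(-5 + 9*12)/12)/3 = 2*((1/12)*(1/12)*(-5 + 108))/3 = 2*((1/12)*(1/12)*103)/3 = (2/3)*(103/144) = 103/216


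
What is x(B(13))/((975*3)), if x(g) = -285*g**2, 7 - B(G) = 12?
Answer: -95/39 ≈ -2.4359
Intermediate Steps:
B(G) = -5 (B(G) = 7 - 1*12 = 7 - 12 = -5)
x(B(13))/((975*3)) = (-285*(-5)**2)/((975*3)) = -285*25/2925 = -7125*1/2925 = -95/39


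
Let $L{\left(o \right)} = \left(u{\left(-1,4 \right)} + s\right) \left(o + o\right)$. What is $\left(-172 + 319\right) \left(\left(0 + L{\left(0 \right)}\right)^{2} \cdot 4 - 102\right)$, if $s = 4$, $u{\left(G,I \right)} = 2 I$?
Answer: $-14994$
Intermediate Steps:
$L{\left(o \right)} = 24 o$ ($L{\left(o \right)} = \left(2 \cdot 4 + 4\right) \left(o + o\right) = \left(8 + 4\right) 2 o = 12 \cdot 2 o = 24 o$)
$\left(-172 + 319\right) \left(\left(0 + L{\left(0 \right)}\right)^{2} \cdot 4 - 102\right) = \left(-172 + 319\right) \left(\left(0 + 24 \cdot 0\right)^{2} \cdot 4 - 102\right) = 147 \left(\left(0 + 0\right)^{2} \cdot 4 - 102\right) = 147 \left(0^{2} \cdot 4 - 102\right) = 147 \left(0 \cdot 4 - 102\right) = 147 \left(0 - 102\right) = 147 \left(-102\right) = -14994$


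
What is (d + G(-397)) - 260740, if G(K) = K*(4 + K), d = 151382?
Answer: 46663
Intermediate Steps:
(d + G(-397)) - 260740 = (151382 - 397*(4 - 397)) - 260740 = (151382 - 397*(-393)) - 260740 = (151382 + 156021) - 260740 = 307403 - 260740 = 46663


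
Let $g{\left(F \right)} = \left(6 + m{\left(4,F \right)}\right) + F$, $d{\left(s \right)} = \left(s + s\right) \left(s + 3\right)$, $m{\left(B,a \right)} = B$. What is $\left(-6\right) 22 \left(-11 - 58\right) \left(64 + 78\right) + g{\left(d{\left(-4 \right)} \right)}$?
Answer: $1293354$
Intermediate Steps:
$d{\left(s \right)} = 2 s \left(3 + s\right)$
$g{\left(F \right)} = 10 + F$ ($g{\left(F \right)} = \left(6 + 4\right) + F = 10 + F$)
$\left(-6\right) 22 \left(-11 - 58\right) \left(64 + 78\right) + g{\left(d{\left(-4 \right)} \right)} = \left(-6\right) 22 \left(-11 - 58\right) \left(64 + 78\right) + \left(10 + 2 \left(-4\right) \left(3 - 4\right)\right) = - 132 \left(\left(-69\right) 142\right) + \left(10 + 2 \left(-4\right) \left(-1\right)\right) = \left(-132\right) \left(-9798\right) + \left(10 + 8\right) = 1293336 + 18 = 1293354$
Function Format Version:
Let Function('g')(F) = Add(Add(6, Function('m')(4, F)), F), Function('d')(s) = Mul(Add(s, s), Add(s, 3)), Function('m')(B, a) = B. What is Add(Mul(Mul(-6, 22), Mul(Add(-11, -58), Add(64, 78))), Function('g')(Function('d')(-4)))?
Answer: 1293354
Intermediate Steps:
Function('d')(s) = Mul(2, s, Add(3, s)) (Function('d')(s) = Mul(Mul(2, s), Add(3, s)) = Mul(2, s, Add(3, s)))
Function('g')(F) = Add(10, F) (Function('g')(F) = Add(Add(6, 4), F) = Add(10, F))
Add(Mul(Mul(-6, 22), Mul(Add(-11, -58), Add(64, 78))), Function('g')(Function('d')(-4))) = Add(Mul(Mul(-6, 22), Mul(Add(-11, -58), Add(64, 78))), Add(10, Mul(2, -4, Add(3, -4)))) = Add(Mul(-132, Mul(-69, 142)), Add(10, Mul(2, -4, -1))) = Add(Mul(-132, -9798), Add(10, 8)) = Add(1293336, 18) = 1293354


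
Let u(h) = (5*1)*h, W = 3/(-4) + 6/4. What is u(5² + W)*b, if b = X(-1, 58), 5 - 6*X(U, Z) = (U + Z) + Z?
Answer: -28325/12 ≈ -2360.4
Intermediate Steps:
X(U, Z) = ⅚ - Z/3 - U/6 (X(U, Z) = ⅚ - ((U + Z) + Z)/6 = ⅚ - (U + 2*Z)/6 = ⅚ + (-Z/3 - U/6) = ⅚ - Z/3 - U/6)
b = -55/3 (b = ⅚ - ⅓*58 - ⅙*(-1) = ⅚ - 58/3 + ⅙ = -55/3 ≈ -18.333)
W = ¾ (W = 3*(-¼) + 6*(¼) = -¾ + 3/2 = ¾ ≈ 0.75000)
u(h) = 5*h
u(5² + W)*b = (5*(5² + ¾))*(-55/3) = (5*(25 + ¾))*(-55/3) = (5*(103/4))*(-55/3) = (515/4)*(-55/3) = -28325/12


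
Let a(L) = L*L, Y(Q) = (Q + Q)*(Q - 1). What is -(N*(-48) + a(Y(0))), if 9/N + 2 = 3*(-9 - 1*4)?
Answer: -432/41 ≈ -10.537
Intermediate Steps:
Y(Q) = 2*Q*(-1 + Q) (Y(Q) = (2*Q)*(-1 + Q) = 2*Q*(-1 + Q))
N = -9/41 (N = 9/(-2 + 3*(-9 - 1*4)) = 9/(-2 + 3*(-9 - 4)) = 9/(-2 + 3*(-13)) = 9/(-2 - 39) = 9/(-41) = 9*(-1/41) = -9/41 ≈ -0.21951)
a(L) = L**2
-(N*(-48) + a(Y(0))) = -(-9/41*(-48) + (2*0*(-1 + 0))**2) = -(432/41 + (2*0*(-1))**2) = -(432/41 + 0**2) = -(432/41 + 0) = -1*432/41 = -432/41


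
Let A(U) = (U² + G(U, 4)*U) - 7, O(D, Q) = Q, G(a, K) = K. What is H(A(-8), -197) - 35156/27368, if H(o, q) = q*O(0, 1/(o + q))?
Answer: -7447/53492 ≈ -0.13922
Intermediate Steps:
A(U) = -7 + U² + 4*U (A(U) = (U² + 4*U) - 7 = -7 + U² + 4*U)
H(o, q) = q/(o + q)
H(A(-8), -197) - 35156/27368 = -197/((-7 + (-8)² + 4*(-8)) - 197) - 35156/27368 = -197/((-7 + 64 - 32) - 197) - 35156/27368 = -197/(25 - 197) - 1*799/622 = -197/(-172) - 799/622 = -197*(-1/172) - 799/622 = 197/172 - 799/622 = -7447/53492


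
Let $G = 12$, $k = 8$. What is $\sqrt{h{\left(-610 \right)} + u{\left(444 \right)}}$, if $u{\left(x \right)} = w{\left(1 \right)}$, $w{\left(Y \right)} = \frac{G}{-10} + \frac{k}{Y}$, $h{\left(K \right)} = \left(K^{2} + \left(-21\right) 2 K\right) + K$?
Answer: $\frac{4 \sqrt{620495}}{5} \approx 630.17$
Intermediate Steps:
$h{\left(K \right)} = K^{2} - 41 K$ ($h{\left(K \right)} = \left(K^{2} - 42 K\right) + K = K^{2} - 41 K$)
$w{\left(Y \right)} = - \frac{6}{5} + \frac{8}{Y}$ ($w{\left(Y \right)} = \frac{12}{-10} + \frac{8}{Y} = 12 \left(- \frac{1}{10}\right) + \frac{8}{Y} = - \frac{6}{5} + \frac{8}{Y}$)
$u{\left(x \right)} = \frac{34}{5}$ ($u{\left(x \right)} = - \frac{6}{5} + \frac{8}{1} = - \frac{6}{5} + 8 \cdot 1 = - \frac{6}{5} + 8 = \frac{34}{5}$)
$\sqrt{h{\left(-610 \right)} + u{\left(444 \right)}} = \sqrt{- 610 \left(-41 - 610\right) + \frac{34}{5}} = \sqrt{\left(-610\right) \left(-651\right) + \frac{34}{5}} = \sqrt{397110 + \frac{34}{5}} = \sqrt{\frac{1985584}{5}} = \frac{4 \sqrt{620495}}{5}$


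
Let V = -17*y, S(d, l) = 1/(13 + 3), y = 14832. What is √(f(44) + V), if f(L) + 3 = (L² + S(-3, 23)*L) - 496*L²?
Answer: I*√4841857/2 ≈ 1100.2*I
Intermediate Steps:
S(d, l) = 1/16
V = -252144 (V = -17*14832 = -252144)
f(L) = -3 - 495*L² + L/16 (f(L) = -3 + ((L² + L/16) - 496*L²) = -3 + (-495*L² + L/16) = -3 - 495*L² + L/16)
√(f(44) + V) = √((-3 - 495*44² + (1/16)*44) - 252144) = √((-3 - 495*1936 + 11/4) - 252144) = √((-3 - 958320 + 11/4) - 252144) = √(-3833281/4 - 252144) = √(-4841857/4) = I*√4841857/2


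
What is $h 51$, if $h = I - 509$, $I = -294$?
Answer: $-40953$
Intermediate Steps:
$h = -803$ ($h = -294 - 509 = -803$)
$h 51 = \left(-803\right) 51 = -40953$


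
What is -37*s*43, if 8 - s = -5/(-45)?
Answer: -112961/9 ≈ -12551.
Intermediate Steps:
s = 71/9 (s = 8 - (-5)/(-45) = 8 - (-5)*(-1)/45 = 8 - 1*1/9 = 8 - 1/9 = 71/9 ≈ 7.8889)
-37*s*43 = -37*71/9*43 = -2627/9*43 = -112961/9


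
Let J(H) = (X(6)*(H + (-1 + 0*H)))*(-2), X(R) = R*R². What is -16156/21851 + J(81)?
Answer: -755186716/21851 ≈ -34561.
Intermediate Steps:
X(R) = R³
J(H) = 432 - 432*H (J(H) = (6³*(H + (-1 + 0*H)))*(-2) = (216*(H + (-1 + 0)))*(-2) = (216*(H - 1))*(-2) = (216*(-1 + H))*(-2) = (-216 + 216*H)*(-2) = 432 - 432*H)
-16156/21851 + J(81) = -16156/21851 + (432 - 432*81) = -16156*1/21851 + (432 - 34992) = -16156/21851 - 34560 = -755186716/21851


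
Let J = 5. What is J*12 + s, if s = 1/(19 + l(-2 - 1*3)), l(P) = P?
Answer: 841/14 ≈ 60.071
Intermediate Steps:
s = 1/14 (s = 1/(19 + (-2 - 1*3)) = 1/(19 + (-2 - 3)) = 1/(19 - 5) = 1/14 ≈ 0.071429)
J*12 + s = 5*12 + 1/14 = 60 + 1/14 = 841/14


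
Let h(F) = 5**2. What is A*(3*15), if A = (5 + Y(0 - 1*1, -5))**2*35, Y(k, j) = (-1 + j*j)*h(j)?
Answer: 576489375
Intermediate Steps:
h(F) = 25
Y(k, j) = -25 + 25*j**2 (Y(k, j) = (-1 + j*j)*25 = (-1 + j**2)*25 = -25 + 25*j**2)
A = 12810875 (A = (5 + (-25 + 25*(-5)**2))**2*35 = (5 + (-25 + 25*25))**2*35 = (5 + (-25 + 625))**2*35 = (5 + 600)**2*35 = 605**2*35 = 366025*35 = 12810875)
A*(3*15) = 12810875*(3*15) = 12810875*45 = 576489375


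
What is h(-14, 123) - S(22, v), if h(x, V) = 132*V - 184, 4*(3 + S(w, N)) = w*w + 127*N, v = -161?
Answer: 84183/4 ≈ 21046.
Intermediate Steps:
S(w, N) = -3 + w²/4 + 127*N/4 (S(w, N) = -3 + (w*w + 127*N)/4 = -3 + (w² + 127*N)/4 = -3 + (w²/4 + 127*N/4) = -3 + w²/4 + 127*N/4)
h(x, V) = -184 + 132*V
h(-14, 123) - S(22, v) = (-184 + 132*123) - (-3 + (¼)*22² + (127/4)*(-161)) = (-184 + 16236) - (-3 + (¼)*484 - 20447/4) = 16052 - (-3 + 121 - 20447/4) = 16052 - 1*(-19975/4) = 16052 + 19975/4 = 84183/4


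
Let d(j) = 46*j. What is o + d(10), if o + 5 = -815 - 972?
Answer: -1332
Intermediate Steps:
o = -1792 (o = -5 + (-815 - 972) = -5 - 1787 = -1792)
o + d(10) = -1792 + 46*10 = -1792 + 460 = -1332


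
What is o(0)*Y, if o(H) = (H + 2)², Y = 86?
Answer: 344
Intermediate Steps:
o(H) = (2 + H)²
o(0)*Y = (2 + 0)²*86 = 2²*86 = 4*86 = 344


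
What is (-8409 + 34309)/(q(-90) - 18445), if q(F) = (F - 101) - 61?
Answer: -3700/2671 ≈ -1.3852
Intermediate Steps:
q(F) = -162 + F (q(F) = (-101 + F) - 61 = -162 + F)
(-8409 + 34309)/(q(-90) - 18445) = (-8409 + 34309)/((-162 - 90) - 18445) = 25900/(-252 - 18445) = 25900/(-18697) = 25900*(-1/18697) = -3700/2671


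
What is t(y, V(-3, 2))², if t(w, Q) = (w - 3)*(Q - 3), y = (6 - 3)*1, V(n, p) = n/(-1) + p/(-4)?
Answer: 0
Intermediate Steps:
V(n, p) = -n - p/4 (V(n, p) = n*(-1) + p*(-¼) = -n - p/4)
y = 3 (y = 3*1 = 3)
t(w, Q) = (-3 + Q)*(-3 + w) (t(w, Q) = (-3 + w)*(-3 + Q) = (-3 + Q)*(-3 + w))
t(y, V(-3, 2))² = (9 - 3*(-1*(-3) - ¼*2) - 3*3 + (-1*(-3) - ¼*2)*3)² = (9 - 3*(3 - ½) - 9 + (3 - ½)*3)² = (9 - 3*5/2 - 9 + (5/2)*3)² = (9 - 15/2 - 9 + 15/2)² = 0² = 0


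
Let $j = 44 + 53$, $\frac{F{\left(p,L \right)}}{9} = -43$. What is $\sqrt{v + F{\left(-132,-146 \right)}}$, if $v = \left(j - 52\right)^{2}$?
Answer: $3 \sqrt{182} \approx 40.472$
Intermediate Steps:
$F{\left(p,L \right)} = -387$ ($F{\left(p,L \right)} = 9 \left(-43\right) = -387$)
$j = 97$
$v = 2025$ ($v = \left(97 - 52\right)^{2} = 45^{2} = 2025$)
$\sqrt{v + F{\left(-132,-146 \right)}} = \sqrt{2025 - 387} = \sqrt{1638} = 3 \sqrt{182}$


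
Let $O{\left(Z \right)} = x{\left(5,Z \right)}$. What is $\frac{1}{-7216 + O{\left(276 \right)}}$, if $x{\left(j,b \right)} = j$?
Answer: $- \frac{1}{7211} \approx -0.00013868$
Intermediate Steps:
$O{\left(Z \right)} = 5$
$\frac{1}{-7216 + O{\left(276 \right)}} = \frac{1}{-7216 + 5} = \frac{1}{-7211} = - \frac{1}{7211}$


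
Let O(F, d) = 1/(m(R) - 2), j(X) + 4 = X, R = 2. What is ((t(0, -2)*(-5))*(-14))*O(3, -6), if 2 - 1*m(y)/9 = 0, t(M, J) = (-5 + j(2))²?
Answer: 1715/8 ≈ 214.38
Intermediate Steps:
j(X) = -4 + X
t(M, J) = 49 (t(M, J) = (-5 + (-4 + 2))² = (-5 - 2)² = (-7)² = 49)
m(y) = 18 (m(y) = 18 - 9*0 = 18 + 0 = 18)
O(F, d) = 1/16 (O(F, d) = 1/(18 - 2) = 1/16)
((t(0, -2)*(-5))*(-14))*O(3, -6) = ((49*(-5))*(-14))*(1/16) = -245*(-14)*(1/16) = 3430*(1/16) = 1715/8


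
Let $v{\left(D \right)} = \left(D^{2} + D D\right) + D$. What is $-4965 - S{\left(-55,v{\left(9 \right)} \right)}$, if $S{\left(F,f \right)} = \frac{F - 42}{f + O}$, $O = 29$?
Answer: $- \frac{992903}{200} \approx -4964.5$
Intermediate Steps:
$v{\left(D \right)} = D + 2 D^{2}$ ($v{\left(D \right)} = \left(D^{2} + D^{2}\right) + D = 2 D^{2} + D = D + 2 D^{2}$)
$S{\left(F,f \right)} = \frac{-42 + F}{29 + f}$ ($S{\left(F,f \right)} = \frac{F - 42}{f + 29} = \frac{-42 + F}{29 + f}$)
$-4965 - S{\left(-55,v{\left(9 \right)} \right)} = -4965 - \frac{-42 - 55}{29 + 9 \left(1 + 2 \cdot 9\right)} = -4965 - \frac{1}{29 + 9 \left(1 + 18\right)} \left(-97\right) = -4965 - \frac{1}{29 + 9 \cdot 19} \left(-97\right) = -4965 - \frac{1}{29 + 171} \left(-97\right) = -4965 - \frac{1}{200} \left(-97\right) = -4965 - - \frac{97}{200} = -4965 + \frac{97}{200} = - \frac{992903}{200}$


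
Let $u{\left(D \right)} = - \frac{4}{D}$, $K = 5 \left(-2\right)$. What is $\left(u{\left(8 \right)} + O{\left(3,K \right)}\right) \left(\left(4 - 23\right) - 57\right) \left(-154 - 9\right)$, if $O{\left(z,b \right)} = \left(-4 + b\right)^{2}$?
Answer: $2421854$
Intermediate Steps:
$K = -10$
$\left(u{\left(8 \right)} + O{\left(3,K \right)}\right) \left(\left(4 - 23\right) - 57\right) \left(-154 - 9\right) = \left(- \frac{4}{8} + \left(-4 - 10\right)^{2}\right) \left(\left(4 - 23\right) - 57\right) \left(-154 - 9\right) = \left(\left(-4\right) \frac{1}{8} + \left(-14\right)^{2}\right) \left(-19 - 57\right) \left(-163\right) = \left(- \frac{1}{2} + 196\right) \left(-76\right) \left(-163\right) = \frac{391}{2} \left(-76\right) \left(-163\right) = \left(-14858\right) \left(-163\right) = 2421854$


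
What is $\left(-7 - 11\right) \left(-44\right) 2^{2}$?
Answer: $3168$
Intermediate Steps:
$\left(-7 - 11\right) \left(-44\right) 2^{2} = \left(-7 - 11\right) \left(-44\right) 4 = \left(-18\right) \left(-44\right) 4 = 792 \cdot 4 = 3168$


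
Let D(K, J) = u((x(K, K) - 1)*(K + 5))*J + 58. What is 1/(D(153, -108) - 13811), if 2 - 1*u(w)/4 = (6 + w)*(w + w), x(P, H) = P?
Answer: 1/498452257511 ≈ 2.0062e-12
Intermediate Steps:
u(w) = 8 - 8*w*(6 + w) (u(w) = 8 - 4*(6 + w)*(w + w) = 8 - 4*(6 + w)*2*w = 8 - 8*w*(6 + w))
D(K, J) = 58 + J*(8 - 48*(-1 + K)*(5 + K) - 8*(-1 + K)²*(5 + K)²) (D(K, J) = (8 - 48*(K - 1)*(K + 5) - 8*(K - 1)²*(K + 5)²)*J + 58 = (8 - 48*(-1 + K)*(5 + K) - 8*(-1 + K)²*(5 + K)²)*J + 58 = J*(8 - 48*(-1 + K)*(5 + K) - 8*(-1 + K)²*(5 + K)²) + 58 = 58 + J*(8 - 48*(-1 + K)*(5 + K) - 8*(-1 + K)²*(5 + K)²))
1/(D(153, -108) - 13811) = 1/((58 - 8*(-108)*(-31 + (-5 + 153² + 4*153)² + 6*153² + 24*153)) - 13811) = 1/((58 - 8*(-108)*(-31 + (-5 + 23409 + 612)² + 6*23409 + 3672)) - 13811) = 1/((58 - 8*(-108)*(-31 + 24016² + 140454 + 3672)) - 13811) = 1/((58 - 8*(-108)*(-31 + 576768256 + 140454 + 3672)) - 13811) = 1/((58 - 8*(-108)*576912351) - 13811) = 1/((58 + 498452271264) - 13811) = 1/(498452271322 - 13811) = 1/498452257511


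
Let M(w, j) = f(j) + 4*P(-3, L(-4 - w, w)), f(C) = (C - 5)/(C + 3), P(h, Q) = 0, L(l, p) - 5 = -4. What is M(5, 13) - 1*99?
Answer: -197/2 ≈ -98.500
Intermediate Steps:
L(l, p) = 1 (L(l, p) = 5 - 4 = 1)
f(C) = (-5 + C)/(3 + C)
M(w, j) = (-5 + j)/(3 + j) (M(w, j) = (-5 + j)/(3 + j) + 4*0 = (-5 + j)/(3 + j) + 0 = (-5 + j)/(3 + j))
M(5, 13) - 1*99 = (-5 + 13)/(3 + 13) - 1*99 = 8/16 - 99 = (1/16)*8 - 99 = ½ - 99 = -197/2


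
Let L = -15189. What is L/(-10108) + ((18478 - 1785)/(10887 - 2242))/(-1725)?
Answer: 1701797957/1133359500 ≈ 1.5016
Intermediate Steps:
L/(-10108) + ((18478 - 1785)/(10887 - 2242))/(-1725) = -15189/(-10108) + ((18478 - 1785)/(10887 - 2242))/(-1725) = -15189*(-1/10108) + (16693/8645)*(-1/1725) = 15189/10108 + (16693*(1/8645))*(-1/1725) = 15189/10108 + (16693/8645)*(-1/1725) = 15189/10108 - 16693/14912625 = 1701797957/1133359500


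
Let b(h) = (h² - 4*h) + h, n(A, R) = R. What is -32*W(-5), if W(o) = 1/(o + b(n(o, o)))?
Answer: -32/35 ≈ -0.91429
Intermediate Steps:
b(h) = h² - 3*h
W(o) = 1/(o + o*(-3 + o))
-32*W(-5) = -32/((-5)*(-2 - 5)) = -(-32)/(5*(-7)) = -(-32)*(-1)/(5*7) = -32*1/35 = -32/35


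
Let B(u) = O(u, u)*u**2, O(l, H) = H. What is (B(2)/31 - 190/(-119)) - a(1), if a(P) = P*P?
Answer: 3153/3689 ≈ 0.85470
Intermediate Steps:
a(P) = P**2
B(u) = u**3 (B(u) = u*u**2 = u**3)
(B(2)/31 - 190/(-119)) - a(1) = (2**3/31 - 190/(-119)) - 1*1**2 = (8*(1/31) - 190*(-1/119)) - 1*1 = (8/31 + 190/119) - 1 = 6842/3689 - 1 = 3153/3689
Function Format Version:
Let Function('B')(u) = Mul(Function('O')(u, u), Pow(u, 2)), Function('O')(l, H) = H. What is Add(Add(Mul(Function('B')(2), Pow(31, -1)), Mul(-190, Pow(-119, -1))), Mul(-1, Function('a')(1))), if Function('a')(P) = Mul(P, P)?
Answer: Rational(3153, 3689) ≈ 0.85470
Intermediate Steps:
Function('a')(P) = Pow(P, 2)
Function('B')(u) = Pow(u, 3) (Function('B')(u) = Mul(u, Pow(u, 2)) = Pow(u, 3))
Add(Add(Mul(Function('B')(2), Pow(31, -1)), Mul(-190, Pow(-119, -1))), Mul(-1, Function('a')(1))) = Add(Add(Mul(Pow(2, 3), Pow(31, -1)), Mul(-190, Pow(-119, -1))), Mul(-1, Pow(1, 2))) = Add(Add(Mul(8, Rational(1, 31)), Mul(-190, Rational(-1, 119))), Mul(-1, 1)) = Add(Add(Rational(8, 31), Rational(190, 119)), -1) = Add(Rational(6842, 3689), -1) = Rational(3153, 3689)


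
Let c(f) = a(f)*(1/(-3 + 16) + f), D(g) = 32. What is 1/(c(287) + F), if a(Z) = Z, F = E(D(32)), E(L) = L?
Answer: 13/1071500 ≈ 1.2133e-5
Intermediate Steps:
F = 32
c(f) = f*(1/13 + f) (c(f) = f*(1/(-3 + 16) + f) = f*(1/13 + f))
1/(c(287) + F) = 1/(287*(1/13 + 287) + 32) = 1/(287*(3732/13) + 32) = 1/(1071084/13 + 32) = 1/(1071500/13) = 13/1071500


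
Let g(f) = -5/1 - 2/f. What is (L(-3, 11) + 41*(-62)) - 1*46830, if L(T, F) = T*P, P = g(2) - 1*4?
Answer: -49342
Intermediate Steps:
g(f) = -5 - 2/f (g(f) = -5*1 - 2/f = -5 - 2/f)
P = -10 (P = (-5 - 2/2) - 1*4 = (-5 - 2*1/2) - 4 = (-5 - 1) - 4 = -6 - 4 = -10)
L(T, F) = -10*T (L(T, F) = T*(-10) = -10*T)
(L(-3, 11) + 41*(-62)) - 1*46830 = (-10*(-3) + 41*(-62)) - 1*46830 = (30 - 2542) - 46830 = -2512 - 46830 = -49342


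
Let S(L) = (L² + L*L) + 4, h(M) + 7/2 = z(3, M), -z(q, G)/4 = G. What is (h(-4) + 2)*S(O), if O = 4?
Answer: 522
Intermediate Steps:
z(q, G) = -4*G
h(M) = -7/2 - 4*M
S(L) = 4 + 2*L² (S(L) = (L² + L²) + 4 = 2*L² + 4 = 4 + 2*L²)
(h(-4) + 2)*S(O) = ((-7/2 - 4*(-4)) + 2)*(4 + 2*4²) = ((-7/2 + 16) + 2)*(4 + 2*16) = (25/2 + 2)*(4 + 32) = (29/2)*36 = 522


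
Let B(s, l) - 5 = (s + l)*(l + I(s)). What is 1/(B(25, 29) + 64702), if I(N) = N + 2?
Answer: 1/67731 ≈ 1.4764e-5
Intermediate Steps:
I(N) = 2 + N
B(s, l) = 5 + (l + s)*(2 + l + s) (B(s, l) = 5 + (s + l)*(l + (2 + s)) = 5 + (l + s)*(2 + l + s))
1/(B(25, 29) + 64702) = 1/((5 + 29**2 + 29*25 + 29*(2 + 25) + 25*(2 + 25)) + 64702) = 1/((5 + 841 + 725 + 29*27 + 25*27) + 64702) = 1/((5 + 841 + 725 + 783 + 675) + 64702) = 1/(3029 + 64702) = 1/67731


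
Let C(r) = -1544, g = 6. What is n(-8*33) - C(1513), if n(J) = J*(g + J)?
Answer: 69656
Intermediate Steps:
n(J) = J*(6 + J)
n(-8*33) - C(1513) = (-8*33)*(6 - 8*33) - 1*(-1544) = -264*(6 - 264) + 1544 = -264*(-258) + 1544 = 68112 + 1544 = 69656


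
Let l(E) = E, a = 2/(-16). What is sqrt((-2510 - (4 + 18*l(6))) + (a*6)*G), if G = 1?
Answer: I*sqrt(10491)/2 ≈ 51.213*I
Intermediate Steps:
a = -1/8 (a = 2*(-1/16) = -1/8 ≈ -0.12500)
sqrt((-2510 - (4 + 18*l(6))) + (a*6)*G) = sqrt((-2510 - (4 + 18*6)) - 1/8*6*1) = sqrt((-2510 - (4 + 108)) - 3/4*1) = sqrt((-2510 - 1*112) - 3/4) = sqrt((-2510 - 112) - 3/4) = sqrt(-2622 - 3/4) = sqrt(-10491/4) = I*sqrt(10491)/2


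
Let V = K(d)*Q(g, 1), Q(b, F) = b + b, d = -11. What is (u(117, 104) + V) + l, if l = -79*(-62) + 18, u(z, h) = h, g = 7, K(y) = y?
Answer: 4866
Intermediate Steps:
Q(b, F) = 2*b
l = 4916 (l = 4898 + 18 = 4916)
V = -154 (V = -22*7 = -11*14 = -154)
(u(117, 104) + V) + l = (104 - 154) + 4916 = -50 + 4916 = 4866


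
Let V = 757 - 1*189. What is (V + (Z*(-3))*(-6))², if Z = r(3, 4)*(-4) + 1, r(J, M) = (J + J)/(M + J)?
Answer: 13468900/49 ≈ 2.7488e+5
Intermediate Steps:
V = 568 (V = 757 - 189 = 568)
r(J, M) = 2*J/(J + M) (r(J, M) = (2*J)/(J + M) = 2*J/(J + M))
Z = -17/7 (Z = (2*3/(3 + 4))*(-4) + 1 = (2*3/7)*(-4) + 1 = (2*3*(⅐))*(-4) + 1 = (6/7)*(-4) + 1 = -24/7 + 1 = -17/7 ≈ -2.4286)
(V + (Z*(-3))*(-6))² = (568 - 17/7*(-3)*(-6))² = (568 + (51/7)*(-6))² = (568 - 306/7)² = (3670/7)² = 13468900/49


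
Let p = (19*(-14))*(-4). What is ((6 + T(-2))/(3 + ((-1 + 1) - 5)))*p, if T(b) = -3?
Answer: -1596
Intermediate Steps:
p = 1064 (p = -266*(-4) = 1064)
((6 + T(-2))/(3 + ((-1 + 1) - 5)))*p = ((6 - 3)/(3 + ((-1 + 1) - 5)))*1064 = (3/(3 + (0 - 5)))*1064 = (3/(3 - 5))*1064 = (3/(-2))*1064 = (3*(-½))*1064 = -3/2*1064 = -1596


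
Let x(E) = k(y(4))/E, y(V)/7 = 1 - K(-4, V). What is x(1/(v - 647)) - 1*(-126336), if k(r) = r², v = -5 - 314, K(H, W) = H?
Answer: -1057014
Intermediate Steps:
v = -319
y(V) = 35 (y(V) = 7*(1 - 1*(-4)) = 7*(1 + 4) = 7*5 = 35)
x(E) = 1225/E (x(E) = 35²/E = 1225/E)
x(1/(v - 647)) - 1*(-126336) = 1225/(1/(-319 - 647)) - 1*(-126336) = 1225/(1/(-966)) + 126336 = 1225/(-1/966) + 126336 = 1225*(-966) + 126336 = -1183350 + 126336 = -1057014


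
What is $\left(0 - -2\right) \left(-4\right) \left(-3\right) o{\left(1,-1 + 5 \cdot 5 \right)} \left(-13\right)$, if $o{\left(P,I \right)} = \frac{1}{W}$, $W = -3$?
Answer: $104$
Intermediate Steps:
$o{\left(P,I \right)} = - \frac{1}{3}$ ($o{\left(P,I \right)} = \frac{1}{-3} = - \frac{1}{3}$)
$\left(0 - -2\right) \left(-4\right) \left(-3\right) o{\left(1,-1 + 5 \cdot 5 \right)} \left(-13\right) = \left(0 - -2\right) \left(-4\right) \left(-3\right) \left(- \frac{1}{3}\right) \left(-13\right) = \left(0 + 2\right) \left(-4\right) \left(-3\right) \left(- \frac{1}{3}\right) \left(-13\right) = 2 \left(-4\right) \left(-3\right) \left(- \frac{1}{3}\right) \left(-13\right) = \left(-8\right) \left(-3\right) \left(- \frac{1}{3}\right) \left(-13\right) = 24 \left(- \frac{1}{3}\right) \left(-13\right) = \left(-8\right) \left(-13\right) = 104$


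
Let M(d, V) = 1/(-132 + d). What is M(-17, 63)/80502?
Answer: -1/11994798 ≈ -8.3370e-8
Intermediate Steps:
M(-17, 63)/80502 = 1/(-132 - 17*80502) = (1/80502)/(-149) = -1/149*1/80502 = -1/11994798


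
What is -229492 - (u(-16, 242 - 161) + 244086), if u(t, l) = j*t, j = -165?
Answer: -476218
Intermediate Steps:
u(t, l) = -165*t
-229492 - (u(-16, 242 - 161) + 244086) = -229492 - (-165*(-16) + 244086) = -229492 - (2640 + 244086) = -229492 - 1*246726 = -229492 - 246726 = -476218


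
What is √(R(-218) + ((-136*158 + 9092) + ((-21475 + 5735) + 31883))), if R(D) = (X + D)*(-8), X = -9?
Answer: √5563 ≈ 74.586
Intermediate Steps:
R(D) = 72 - 8*D (R(D) = (-9 + D)*(-8) = 72 - 8*D)
√(R(-218) + ((-136*158 + 9092) + ((-21475 + 5735) + 31883))) = √((72 - 8*(-218)) + ((-136*158 + 9092) + ((-21475 + 5735) + 31883))) = √((72 + 1744) + ((-21488 + 9092) + (-15740 + 31883))) = √(1816 + (-12396 + 16143)) = √(1816 + 3747) = √5563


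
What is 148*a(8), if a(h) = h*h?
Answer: 9472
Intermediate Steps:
a(h) = h²
148*a(8) = 148*8² = 148*64 = 9472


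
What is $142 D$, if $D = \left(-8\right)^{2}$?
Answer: $9088$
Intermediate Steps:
$D = 64$
$142 D = 142 \cdot 64 = 9088$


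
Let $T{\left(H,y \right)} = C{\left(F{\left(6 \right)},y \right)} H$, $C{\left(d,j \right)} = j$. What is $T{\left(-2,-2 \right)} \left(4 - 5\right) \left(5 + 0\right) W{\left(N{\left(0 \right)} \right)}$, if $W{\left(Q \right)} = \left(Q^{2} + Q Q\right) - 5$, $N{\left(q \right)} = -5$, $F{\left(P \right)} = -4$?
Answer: $-900$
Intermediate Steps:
$W{\left(Q \right)} = -5 + 2 Q^{2}$ ($W{\left(Q \right)} = \left(Q^{2} + Q^{2}\right) - 5 = 2 Q^{2} - 5 = -5 + 2 Q^{2}$)
$T{\left(H,y \right)} = H y$ ($T{\left(H,y \right)} = y H = H y$)
$T{\left(-2,-2 \right)} \left(4 - 5\right) \left(5 + 0\right) W{\left(N{\left(0 \right)} \right)} = \left(-2\right) \left(-2\right) \left(4 - 5\right) \left(5 + 0\right) \left(-5 + 2 \left(-5\right)^{2}\right) = 4 \left(\left(-1\right) 5\right) \left(-5 + 2 \cdot 25\right) = 4 \left(-5\right) \left(-5 + 50\right) = \left(-20\right) 45 = -900$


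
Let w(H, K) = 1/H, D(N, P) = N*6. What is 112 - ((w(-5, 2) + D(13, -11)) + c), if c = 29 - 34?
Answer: 196/5 ≈ 39.200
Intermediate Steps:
D(N, P) = 6*N
c = -5
112 - ((w(-5, 2) + D(13, -11)) + c) = 112 - ((1/(-5) + 6*13) - 5) = 112 - ((-⅕ + 78) - 5) = 112 - (389/5 - 5) = 112 - 1*364/5 = 112 - 364/5 = 196/5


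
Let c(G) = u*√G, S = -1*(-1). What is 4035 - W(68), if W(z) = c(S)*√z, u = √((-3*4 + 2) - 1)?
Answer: 4035 - 2*I*√187 ≈ 4035.0 - 27.35*I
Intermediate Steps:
u = I*√11 (u = √((-12 + 2) - 1) = √(-10 - 1) = √(-11) = I*√11 ≈ 3.3166*I)
S = 1
c(G) = I*√11*√G (c(G) = (I*√11)*√G = I*√11*√G)
W(z) = I*√11*√z (W(z) = (I*√11*√1)*√z = (I*√11*1)*√z = (I*√11)*√z = I*√11*√z)
4035 - W(68) = 4035 - I*√11*√68 = 4035 - I*√11*2*√17 = 4035 - 2*I*√187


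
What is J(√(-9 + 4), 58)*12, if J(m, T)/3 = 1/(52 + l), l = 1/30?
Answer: 1080/1561 ≈ 0.69186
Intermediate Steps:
l = 1/30 ≈ 0.033333
J(m, T) = 90/1561 (J(m, T) = 3/(52 + 1/30) = 3/(1561/30) = 3*(30/1561) = 90/1561)
J(√(-9 + 4), 58)*12 = (90/1561)*12 = 1080/1561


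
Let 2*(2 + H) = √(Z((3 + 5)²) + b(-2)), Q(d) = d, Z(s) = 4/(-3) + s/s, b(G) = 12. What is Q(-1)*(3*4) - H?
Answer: -10 - √105/6 ≈ -11.708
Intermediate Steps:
Z(s) = -⅓ (Z(s) = 4*(-⅓) + 1 = -4/3 + 1 = -⅓)
H = -2 + √105/6 (H = -2 + √(-⅓ + 12)/2 = -2 + √(35/3)/2 = -2 + (√105/3)/2 = -2 + √105/6 ≈ -0.29217)
Q(-1)*(3*4) - H = -3*4 - (-2 + √105/6) = -1*12 + (2 - √105/6) = -12 + (2 - √105/6) = -10 - √105/6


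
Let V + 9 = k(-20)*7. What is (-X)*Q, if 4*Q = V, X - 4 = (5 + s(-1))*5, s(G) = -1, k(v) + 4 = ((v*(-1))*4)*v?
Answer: 67422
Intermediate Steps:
k(v) = -4 - 4*v² (k(v) = -4 + ((v*(-1))*4)*v = -4 + (-v*4)*v = -4 + (-4*v)*v = -4 - 4*v²)
V = -11237 (V = -9 + (-4 - 4*(-20)²)*7 = -9 + (-4 - 4*400)*7 = -9 + (-4 - 1600)*7 = -9 - 1604*7 = -9 - 11228 = -11237)
X = 24 (X = 4 + (5 - 1)*5 = 4 + 4*5 = 4 + 20 = 24)
Q = -11237/4 (Q = (¼)*(-11237) = -11237/4 ≈ -2809.3)
(-X)*Q = -1*24*(-11237/4) = -24*(-11237/4) = 67422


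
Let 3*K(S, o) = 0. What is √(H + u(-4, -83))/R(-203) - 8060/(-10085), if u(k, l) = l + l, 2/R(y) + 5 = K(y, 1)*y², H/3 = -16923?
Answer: 1612/2017 - 5*I*√50935/2 ≈ 0.79921 - 564.22*I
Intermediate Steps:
H = -50769 (H = 3*(-16923) = -50769)
K(S, o) = 0 (K(S, o) = (⅓)*0 = 0)
R(y) = -⅖ (R(y) = 2/(-5 + 0*y²) = 2/(-5 + 0) = 2/(-5) = 2*(-⅕) = -⅖)
u(k, l) = 2*l
√(H + u(-4, -83))/R(-203) - 8060/(-10085) = √(-50769 + 2*(-83))/(-⅖) - 8060/(-10085) = √(-50769 - 166)*(-5/2) - 8060*(-1/10085) = √(-50935)*(-5/2) + 1612/2017 = (I*√50935)*(-5/2) + 1612/2017 = -5*I*√50935/2 + 1612/2017 = 1612/2017 - 5*I*√50935/2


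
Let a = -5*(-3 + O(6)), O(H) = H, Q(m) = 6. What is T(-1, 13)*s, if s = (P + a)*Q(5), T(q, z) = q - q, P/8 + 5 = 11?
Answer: 0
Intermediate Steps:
P = 48 (P = -40 + 8*11 = -40 + 88 = 48)
a = -15 (a = -5*(-3 + 6) = -5*3 = -15)
T(q, z) = 0
s = 198 (s = (48 - 15)*6 = 33*6 = 198)
T(-1, 13)*s = 0*198 = 0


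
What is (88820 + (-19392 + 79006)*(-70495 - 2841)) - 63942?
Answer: -4371827426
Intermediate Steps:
(88820 + (-19392 + 79006)*(-70495 - 2841)) - 63942 = (88820 + 59614*(-73336)) - 63942 = (88820 - 4371852304) - 63942 = -4371763484 - 63942 = -4371827426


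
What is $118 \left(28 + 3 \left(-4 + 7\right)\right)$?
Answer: $4366$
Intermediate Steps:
$118 \left(28 + 3 \left(-4 + 7\right)\right) = 118 \left(28 + 3 \cdot 3\right) = 118 \left(28 + 9\right) = 118 \cdot 37 = 4366$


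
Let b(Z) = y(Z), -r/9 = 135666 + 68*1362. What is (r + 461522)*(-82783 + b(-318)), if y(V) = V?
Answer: 132381222616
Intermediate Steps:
r = -2054538 (r = -9*(135666 + 68*1362) = -9*(135666 + 92616) = -9*228282 = -2054538)
b(Z) = Z
(r + 461522)*(-82783 + b(-318)) = (-2054538 + 461522)*(-82783 - 318) = -1593016*(-83101) = 132381222616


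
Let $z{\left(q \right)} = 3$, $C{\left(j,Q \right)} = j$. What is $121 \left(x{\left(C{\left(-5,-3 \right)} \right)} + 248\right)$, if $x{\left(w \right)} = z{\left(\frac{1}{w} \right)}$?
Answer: $30371$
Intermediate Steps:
$x{\left(w \right)} = 3$
$121 \left(x{\left(C{\left(-5,-3 \right)} \right)} + 248\right) = 121 \left(3 + 248\right) = 121 \cdot 251 = 30371$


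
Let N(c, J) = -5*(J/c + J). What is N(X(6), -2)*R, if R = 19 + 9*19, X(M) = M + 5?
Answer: 22800/11 ≈ 2072.7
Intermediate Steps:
X(M) = 5 + M
N(c, J) = -5*J - 5*J/c (N(c, J) = -5*(J + J/c) = -5*J - 5*J/c)
R = 190 (R = 19 + 171 = 190)
N(X(6), -2)*R = -5*(-2)*(1 + (5 + 6))/(5 + 6)*190 = -5*(-2)*(1 + 11)/11*190 = -5*(-2)*1/11*12*190 = (120/11)*190 = 22800/11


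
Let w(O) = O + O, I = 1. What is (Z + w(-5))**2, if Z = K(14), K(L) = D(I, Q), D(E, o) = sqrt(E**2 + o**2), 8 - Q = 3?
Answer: (10 - sqrt(26))**2 ≈ 24.020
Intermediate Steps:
Q = 5 (Q = 8 - 1*3 = 8 - 3 = 5)
K(L) = sqrt(26) (K(L) = sqrt(1**2 + 5**2) = sqrt(1 + 25) = sqrt(26))
w(O) = 2*O
Z = sqrt(26) ≈ 5.0990
(Z + w(-5))**2 = (sqrt(26) + 2*(-5))**2 = (sqrt(26) - 10)**2 = (-10 + sqrt(26))**2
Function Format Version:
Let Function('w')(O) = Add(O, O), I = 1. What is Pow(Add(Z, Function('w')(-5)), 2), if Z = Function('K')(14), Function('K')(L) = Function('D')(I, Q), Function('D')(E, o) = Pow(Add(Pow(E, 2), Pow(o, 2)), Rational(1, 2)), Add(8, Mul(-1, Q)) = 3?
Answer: Pow(Add(10, Mul(-1, Pow(26, Rational(1, 2)))), 2) ≈ 24.020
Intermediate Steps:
Q = 5 (Q = Add(8, Mul(-1, 3)) = Add(8, -3) = 5)
Function('K')(L) = Pow(26, Rational(1, 2)) (Function('K')(L) = Pow(Add(Pow(1, 2), Pow(5, 2)), Rational(1, 2)) = Pow(Add(1, 25), Rational(1, 2)) = Pow(26, Rational(1, 2)))
Function('w')(O) = Mul(2, O)
Z = Pow(26, Rational(1, 2)) ≈ 5.0990
Pow(Add(Z, Function('w')(-5)), 2) = Pow(Add(Pow(26, Rational(1, 2)), Mul(2, -5)), 2) = Pow(Add(Pow(26, Rational(1, 2)), -10), 2) = Pow(Add(-10, Pow(26, Rational(1, 2))), 2)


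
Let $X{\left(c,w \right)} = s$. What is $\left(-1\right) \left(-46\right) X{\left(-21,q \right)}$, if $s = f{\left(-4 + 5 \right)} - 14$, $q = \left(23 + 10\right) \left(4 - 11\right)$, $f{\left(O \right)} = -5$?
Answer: $-874$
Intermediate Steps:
$q = -231$ ($q = 33 \left(-7\right) = -231$)
$s = -19$ ($s = -5 - 14 = -19$)
$X{\left(c,w \right)} = -19$
$\left(-1\right) \left(-46\right) X{\left(-21,q \right)} = \left(-1\right) \left(-46\right) \left(-19\right) = 46 \left(-19\right) = -874$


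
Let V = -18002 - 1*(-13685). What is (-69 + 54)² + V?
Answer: -4092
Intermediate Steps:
V = -4317 (V = -18002 + 13685 = -4317)
(-69 + 54)² + V = (-69 + 54)² - 4317 = (-15)² - 4317 = 225 - 4317 = -4092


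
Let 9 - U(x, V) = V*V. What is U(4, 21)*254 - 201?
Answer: -109929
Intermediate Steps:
U(x, V) = 9 - V² (U(x, V) = 9 - V*V = 9 - V²)
U(4, 21)*254 - 201 = (9 - 1*21²)*254 - 201 = (9 - 1*441)*254 - 201 = (9 - 441)*254 - 201 = -432*254 - 201 = -109728 - 201 = -109929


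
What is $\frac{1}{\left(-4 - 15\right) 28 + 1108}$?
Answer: $\frac{1}{576} \approx 0.0017361$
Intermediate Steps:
$\frac{1}{\left(-4 - 15\right) 28 + 1108} = \frac{1}{\left(-19\right) 28 + 1108} = \frac{1}{-532 + 1108} = \frac{1}{576}$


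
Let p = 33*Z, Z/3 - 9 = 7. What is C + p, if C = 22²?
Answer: 2068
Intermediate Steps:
Z = 48 (Z = 27 + 3*7 = 27 + 21 = 48)
p = 1584 (p = 33*48 = 1584)
C = 484
C + p = 484 + 1584 = 2068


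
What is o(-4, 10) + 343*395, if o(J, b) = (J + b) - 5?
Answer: 135486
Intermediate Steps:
o(J, b) = -5 + J + b
o(-4, 10) + 343*395 = (-5 - 4 + 10) + 343*395 = 1 + 135485 = 135486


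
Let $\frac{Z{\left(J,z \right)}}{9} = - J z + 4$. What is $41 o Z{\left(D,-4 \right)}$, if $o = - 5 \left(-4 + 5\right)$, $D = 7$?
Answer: $-59040$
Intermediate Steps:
$Z{\left(J,z \right)} = 36 - 9 J z$ ($Z{\left(J,z \right)} = 9 \left(- J z + 4\right) = 9 \left(4 - J z\right) = 36 - 9 J z$)
$o = -5$ ($o = \left(-5\right) 1 = -5$)
$41 o Z{\left(D,-4 \right)} = 41 \left(-5\right) \left(36 - 63 \left(-4\right)\right) = - 205 \left(36 + 252\right) = \left(-205\right) 288 = -59040$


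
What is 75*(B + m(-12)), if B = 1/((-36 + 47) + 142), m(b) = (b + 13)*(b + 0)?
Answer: -45875/51 ≈ -899.51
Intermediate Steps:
m(b) = b*(13 + b) (m(b) = (13 + b)*b = b*(13 + b))
B = 1/153 (B = 1/(11 + 142) = 1/153 ≈ 0.0065359)
75*(B + m(-12)) = 75*(1/153 - 12*(13 - 12)) = 75*(1/153 - 12*1) = 75*(1/153 - 12) = 75*(-1835/153) = -45875/51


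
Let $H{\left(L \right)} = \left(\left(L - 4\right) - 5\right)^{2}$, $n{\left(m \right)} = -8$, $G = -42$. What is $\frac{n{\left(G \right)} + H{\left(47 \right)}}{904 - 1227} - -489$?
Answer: $\frac{156511}{323} \approx 484.55$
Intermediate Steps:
$H{\left(L \right)} = \left(-9 + L\right)^{2}$ ($H{\left(L \right)} = \left(\left(-4 + L\right) - 5\right)^{2} = \left(-9 + L\right)^{2}$)
$\frac{n{\left(G \right)} + H{\left(47 \right)}}{904 - 1227} - -489 = \frac{-8 + \left(-9 + 47\right)^{2}}{904 - 1227} - -489 = \frac{-8 + 38^{2}}{-323} + 489 = \left(-8 + 1444\right) \left(- \frac{1}{323}\right) + 489 = 1436 \left(- \frac{1}{323}\right) + 489 = - \frac{1436}{323} + 489 = \frac{156511}{323}$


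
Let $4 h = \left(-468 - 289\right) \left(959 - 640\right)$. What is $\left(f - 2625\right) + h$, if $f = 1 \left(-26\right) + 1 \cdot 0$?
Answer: $- \frac{252087}{4} \approx -63022.0$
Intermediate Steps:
$f = -26$ ($f = -26 + 0 = -26$)
$h = - \frac{241483}{4}$ ($h = \frac{\left(-468 - 289\right) \left(959 - 640\right)}{4} = \frac{\left(-757\right) 319}{4} = \frac{1}{4} \left(-241483\right) = - \frac{241483}{4} \approx -60371.0$)
$\left(f - 2625\right) + h = \left(-26 - 2625\right) - \frac{241483}{4} = -2651 - \frac{241483}{4} = - \frac{252087}{4}$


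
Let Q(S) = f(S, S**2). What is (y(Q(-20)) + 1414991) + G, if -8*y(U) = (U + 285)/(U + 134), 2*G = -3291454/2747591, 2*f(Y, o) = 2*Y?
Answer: 3545686452438433/2505802992 ≈ 1.4150e+6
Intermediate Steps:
f(Y, o) = Y (f(Y, o) = (2*Y)/2 = Y)
G = -1645727/2747591 (G = (-3291454/2747591)/2 = (-3291454*1/2747591)/2 = (1/2)*(-3291454/2747591) = -1645727/2747591 ≈ -0.59897)
Q(S) = S
y(U) = -(285 + U)/(8*(134 + U)) (y(U) = -(U + 285)/(8*(U + 134)) = -(285 + U)/(8*(134 + U)))
(y(Q(-20)) + 1414991) + G = ((-285 - 1*(-20))/(8*(134 - 20)) + 1414991) - 1645727/2747591 = ((1/8)*(-285 + 20)/114 + 1414991) - 1645727/2747591 = ((1/8)*(1/114)*(-265) + 1414991) - 1645727/2747591 = (-265/912 + 1414991) - 1645727/2747591 = 1290471527/912 - 1645727/2747591 = 3545686452438433/2505802992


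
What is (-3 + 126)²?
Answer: 15129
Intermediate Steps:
(-3 + 126)² = 123² = 15129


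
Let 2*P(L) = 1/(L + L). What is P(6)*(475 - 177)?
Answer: 149/12 ≈ 12.417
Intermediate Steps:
P(L) = 1/(4*L) (P(L) = 1/(2*(L + L)) = 1/(2*((2*L))) = (1/(2*L))/2 = 1/(4*L))
P(6)*(475 - 177) = ((¼)/6)*(475 - 177) = ((¼)*(⅙))*298 = (1/24)*298 = 149/12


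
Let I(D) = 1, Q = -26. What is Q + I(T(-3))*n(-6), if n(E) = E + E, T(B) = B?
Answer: -38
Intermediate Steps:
n(E) = 2*E
Q + I(T(-3))*n(-6) = -26 + 1*(2*(-6)) = -26 + 1*(-12) = -26 - 12 = -38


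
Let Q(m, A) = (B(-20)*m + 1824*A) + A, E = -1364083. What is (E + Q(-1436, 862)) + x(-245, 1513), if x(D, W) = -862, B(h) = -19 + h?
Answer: 264209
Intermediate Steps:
Q(m, A) = -39*m + 1825*A (Q(m, A) = ((-19 - 20)*m + 1824*A) + A = (-39*m + 1824*A) + A = -39*m + 1825*A)
(E + Q(-1436, 862)) + x(-245, 1513) = (-1364083 + (-39*(-1436) + 1825*862)) - 862 = (-1364083 + (56004 + 1573150)) - 862 = (-1364083 + 1629154) - 862 = 265071 - 862 = 264209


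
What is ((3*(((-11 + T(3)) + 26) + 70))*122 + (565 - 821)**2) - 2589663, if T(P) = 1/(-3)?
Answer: -2493139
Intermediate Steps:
T(P) = -1/3
((3*(((-11 + T(3)) + 26) + 70))*122 + (565 - 821)**2) - 2589663 = ((3*(((-11 - 1/3) + 26) + 70))*122 + (565 - 821)**2) - 2589663 = ((3*((-34/3 + 26) + 70))*122 + (-256)**2) - 2589663 = ((3*(44/3 + 70))*122 + 65536) - 2589663 = ((3*(254/3))*122 + 65536) - 2589663 = (254*122 + 65536) - 2589663 = (30988 + 65536) - 2589663 = 96524 - 2589663 = -2493139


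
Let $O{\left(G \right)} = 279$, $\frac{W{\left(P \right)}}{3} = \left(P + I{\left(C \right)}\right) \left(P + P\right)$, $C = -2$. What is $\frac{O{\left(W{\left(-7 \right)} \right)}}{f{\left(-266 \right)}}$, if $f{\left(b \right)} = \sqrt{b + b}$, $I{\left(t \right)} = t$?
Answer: $- \frac{279 i \sqrt{133}}{266} \approx - 12.096 i$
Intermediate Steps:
$W{\left(P \right)} = 6 P \left(-2 + P\right)$ ($W{\left(P \right)} = 3 \left(P - 2\right) \left(P + P\right) = 3 \left(-2 + P\right) 2 P = 3 \cdot 2 P \left(-2 + P\right) = 6 P \left(-2 + P\right)$)
$f{\left(b \right)} = \sqrt{2} \sqrt{b}$ ($f{\left(b \right)} = \sqrt{2 b} = \sqrt{2} \sqrt{b}$)
$\frac{O{\left(W{\left(-7 \right)} \right)}}{f{\left(-266 \right)}} = \frac{279}{\sqrt{2} \sqrt{-266}} = \frac{279}{\sqrt{2} i \sqrt{266}} = \frac{279}{2 i \sqrt{133}} = 279 \left(- \frac{i \sqrt{133}}{266}\right) = - \frac{279 i \sqrt{133}}{266}$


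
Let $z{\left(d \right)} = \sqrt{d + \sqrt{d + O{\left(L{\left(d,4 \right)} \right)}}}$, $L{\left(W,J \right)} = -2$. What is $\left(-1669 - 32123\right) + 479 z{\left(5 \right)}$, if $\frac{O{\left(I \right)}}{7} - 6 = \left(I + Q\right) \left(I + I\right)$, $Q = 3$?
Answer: $-33792 + 479 \sqrt{5 + \sqrt{19}} \approx -32327.0$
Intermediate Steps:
$O{\left(I \right)} = 42 + 14 I \left(3 + I\right)$ ($O{\left(I \right)} = 42 + 7 \left(I + 3\right) \left(I + I\right) = 42 + 7 \left(3 + I\right) 2 I = 42 + 7 \cdot 2 I \left(3 + I\right) = 42 + 14 I \left(3 + I\right)$)
$z{\left(d \right)} = \sqrt{d + \sqrt{14 + d}}$ ($z{\left(d \right)} = \sqrt{d + \sqrt{d + \left(42 + 14 \left(-2\right)^{2} + 42 \left(-2\right)\right)}} = \sqrt{d + \sqrt{d + \left(42 + 14 \cdot 4 - 84\right)}} = \sqrt{d + \sqrt{d + \left(42 + 56 - 84\right)}} = \sqrt{d + \sqrt{d + 14}} = \sqrt{d + \sqrt{14 + d}}$)
$\left(-1669 - 32123\right) + 479 z{\left(5 \right)} = \left(-1669 - 32123\right) + 479 \sqrt{5 + \sqrt{14 + 5}} = -33792 + 479 \sqrt{5 + \sqrt{19}}$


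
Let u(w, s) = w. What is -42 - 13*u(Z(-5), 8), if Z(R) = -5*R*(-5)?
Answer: 1583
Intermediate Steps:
Z(R) = 25*R
-42 - 13*u(Z(-5), 8) = -42 - 325*(-5) = -42 - 13*(-125) = -42 + 1625 = 1583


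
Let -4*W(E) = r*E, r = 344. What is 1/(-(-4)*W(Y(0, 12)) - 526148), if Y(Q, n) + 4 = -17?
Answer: -1/518924 ≈ -1.9271e-6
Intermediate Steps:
Y(Q, n) = -21 (Y(Q, n) = -4 - 17 = -21)
W(E) = -86*E
1/(-(-4)*W(Y(0, 12)) - 526148) = 1/(-(-4)*(-86*(-21)) - 526148) = 1/(-(-4)*1806 - 526148) = 1/(-4*(-1806) - 526148) = 1/(7224 - 526148) = 1/(-518924) = -1/518924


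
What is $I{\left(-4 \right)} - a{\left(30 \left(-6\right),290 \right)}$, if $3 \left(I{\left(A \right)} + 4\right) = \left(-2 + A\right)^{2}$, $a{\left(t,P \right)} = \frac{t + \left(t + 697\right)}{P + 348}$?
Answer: $\frac{4767}{638} \approx 7.4718$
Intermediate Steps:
$a{\left(t,P \right)} = \frac{697 + 2 t}{348 + P}$ ($a{\left(t,P \right)} = \frac{t + \left(697 + t\right)}{348 + P} = \frac{697 + 2 t}{348 + P}$)
$I{\left(A \right)} = -4 + \frac{\left(-2 + A\right)^{2}}{3}$
$I{\left(-4 \right)} - a{\left(30 \left(-6\right),290 \right)} = \left(-4 + \frac{\left(-2 - 4\right)^{2}}{3}\right) - \frac{697 + 2 \cdot 30 \left(-6\right)}{348 + 290} = \left(-4 + \frac{\left(-6\right)^{2}}{3}\right) - \frac{697 + 2 \left(-180\right)}{638} = \left(-4 + \frac{1}{3} \cdot 36\right) - \frac{697 - 360}{638} = \left(-4 + 12\right) - \frac{1}{638} \cdot 337 = 8 - \frac{337}{638} = \frac{4767}{638}$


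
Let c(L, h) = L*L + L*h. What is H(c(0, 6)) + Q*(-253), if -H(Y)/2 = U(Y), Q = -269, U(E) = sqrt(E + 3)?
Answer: 68057 - 2*sqrt(3) ≈ 68054.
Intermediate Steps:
U(E) = sqrt(3 + E)
c(L, h) = L**2 + L*h
H(Y) = -2*sqrt(3 + Y)
H(c(0, 6)) + Q*(-253) = -2*sqrt(3 + 0*(0 + 6)) - 269*(-253) = -2*sqrt(3 + 0*6) + 68057 = -2*sqrt(3 + 0) + 68057 = -2*sqrt(3) + 68057 = 68057 - 2*sqrt(3)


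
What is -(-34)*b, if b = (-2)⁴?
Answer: 544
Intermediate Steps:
b = 16
-(-34)*b = -(-34)*16 = -34*(-16) = 544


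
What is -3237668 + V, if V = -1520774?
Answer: -4758442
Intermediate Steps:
-3237668 + V = -3237668 - 1520774 = -4758442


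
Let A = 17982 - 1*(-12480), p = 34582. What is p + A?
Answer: 65044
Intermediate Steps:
A = 30462 (A = 17982 + 12480 = 30462)
p + A = 34582 + 30462 = 65044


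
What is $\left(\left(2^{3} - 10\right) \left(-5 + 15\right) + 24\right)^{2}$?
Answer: $16$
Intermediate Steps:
$\left(\left(2^{3} - 10\right) \left(-5 + 15\right) + 24\right)^{2} = \left(\left(8 - 10\right) 10 + 24\right)^{2} = \left(\left(-2\right) 10 + 24\right)^{2} = \left(-20 + 24\right)^{2} = 4^{2} = 16$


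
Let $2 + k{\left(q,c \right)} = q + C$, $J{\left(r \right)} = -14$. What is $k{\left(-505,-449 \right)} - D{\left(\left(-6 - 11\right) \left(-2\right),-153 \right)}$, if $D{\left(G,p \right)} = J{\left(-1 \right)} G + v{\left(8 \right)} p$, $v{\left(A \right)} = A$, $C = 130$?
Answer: $1323$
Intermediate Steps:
$k{\left(q,c \right)} = 128 + q$ ($k{\left(q,c \right)} = -2 + \left(q + 130\right) = -2 + \left(130 + q\right) = 128 + q$)
$D{\left(G,p \right)} = - 14 G + 8 p$
$k{\left(-505,-449 \right)} - D{\left(\left(-6 - 11\right) \left(-2\right),-153 \right)} = \left(128 - 505\right) - \left(- 14 \left(-6 - 11\right) \left(-2\right) + 8 \left(-153\right)\right) = -377 - \left(- 14 \left(-6 - 11\right) \left(-2\right) - 1224\right) = -377 - \left(- 14 \left(\left(-17\right) \left(-2\right)\right) - 1224\right) = -377 - \left(\left(-14\right) 34 - 1224\right) = -377 - \left(-476 - 1224\right) = -377 - -1700 = -377 + 1700 = 1323$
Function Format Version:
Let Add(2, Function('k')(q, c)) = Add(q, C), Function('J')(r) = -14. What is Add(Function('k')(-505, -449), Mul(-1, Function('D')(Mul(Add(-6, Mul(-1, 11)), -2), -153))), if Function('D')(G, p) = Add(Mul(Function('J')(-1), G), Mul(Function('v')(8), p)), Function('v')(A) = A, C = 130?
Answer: 1323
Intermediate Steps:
Function('k')(q, c) = Add(128, q) (Function('k')(q, c) = Add(-2, Add(q, 130)) = Add(-2, Add(130, q)) = Add(128, q))
Function('D')(G, p) = Add(Mul(-14, G), Mul(8, p))
Add(Function('k')(-505, -449), Mul(-1, Function('D')(Mul(Add(-6, Mul(-1, 11)), -2), -153))) = Add(Add(128, -505), Mul(-1, Add(Mul(-14, Mul(Add(-6, Mul(-1, 11)), -2)), Mul(8, -153)))) = Add(-377, Mul(-1, Add(Mul(-14, Mul(Add(-6, -11), -2)), -1224))) = Add(-377, Mul(-1, Add(Mul(-14, Mul(-17, -2)), -1224))) = Add(-377, Mul(-1, Add(Mul(-14, 34), -1224))) = Add(-377, Mul(-1, Add(-476, -1224))) = Add(-377, Mul(-1, -1700)) = Add(-377, 1700) = 1323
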